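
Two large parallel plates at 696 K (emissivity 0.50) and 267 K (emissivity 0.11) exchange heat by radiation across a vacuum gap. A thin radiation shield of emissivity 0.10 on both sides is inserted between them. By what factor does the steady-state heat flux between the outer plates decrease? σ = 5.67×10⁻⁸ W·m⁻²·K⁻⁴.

Without shield: q₀ = σΔ(T⁴)/(1/ε₁+1/ε₂−1) with denominator 10.09.
With shield the two gaps are in series; the resistances add: (1/ε₁+1/ε_s−1)+(1/ε_s+1/ε₂−1) = 11.00+18.09 = 29.09.
Heat-flux ratio q₀/q = 29.09/10.09.

factor ≈ 2.88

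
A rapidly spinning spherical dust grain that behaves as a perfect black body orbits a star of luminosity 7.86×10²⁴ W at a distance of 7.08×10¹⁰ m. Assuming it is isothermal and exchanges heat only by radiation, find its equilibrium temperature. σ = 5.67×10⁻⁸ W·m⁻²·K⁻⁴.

T ≈ 153 K

First find the stellar flux at distance d: S = L/(4πd²) = 7.86×10²⁴/(4π·(7.08×10¹⁰)²) = 124.8 W/m².
For an isothermal sphere, absorbed (1−a)S·πr² = emitted σ·4πr²·T⁴, so T⁴ = (1−a)S/(4σ).
T⁴ = 1.00·124.8/(4·5.67×10⁻⁸) = 5.502×10⁸ K⁴.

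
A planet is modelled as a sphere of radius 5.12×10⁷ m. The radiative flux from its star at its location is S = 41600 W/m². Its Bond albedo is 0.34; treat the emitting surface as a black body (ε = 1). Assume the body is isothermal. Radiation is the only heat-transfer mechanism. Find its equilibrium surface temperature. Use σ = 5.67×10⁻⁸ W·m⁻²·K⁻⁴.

At equilibrium, absorbed power = emitted power.
Absorbing cross-section = πr² = 8.235×10¹⁵ m²; emitting surface = 4πr² = 3.294×10¹⁶ m² (ratio 4).
(1−a)S·A_cross = εσ·A_surf·T⁴  ⇒  T⁴ = (1−a)S/(4σ).
T⁴ = 0.660·41600/(4·5.67×10⁻⁸) = 1.211×10¹¹ K⁴.
T = (1.211×10¹¹)^(1/4).

T ≈ 590 K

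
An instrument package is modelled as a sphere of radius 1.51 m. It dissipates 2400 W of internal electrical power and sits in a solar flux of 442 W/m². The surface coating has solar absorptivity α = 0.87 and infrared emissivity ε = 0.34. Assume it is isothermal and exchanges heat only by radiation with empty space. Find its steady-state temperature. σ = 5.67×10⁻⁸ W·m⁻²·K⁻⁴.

At steady state, absorbed solar power + internal power = radiated power.
Absorbed: α·S·A_cross = 0.87·442·7.163 = 2755 W (cross-section πr²).
Total input = 2755 + 2400 = 5155 W.
Radiated: εσ·A_surf·T⁴ with A_surf = 4πr² = 28.65 m².
T⁴ = 5155/(0.34·5.67×10⁻⁸·28.65) = 9.332×10⁹ K⁴.

T ≈ 311 K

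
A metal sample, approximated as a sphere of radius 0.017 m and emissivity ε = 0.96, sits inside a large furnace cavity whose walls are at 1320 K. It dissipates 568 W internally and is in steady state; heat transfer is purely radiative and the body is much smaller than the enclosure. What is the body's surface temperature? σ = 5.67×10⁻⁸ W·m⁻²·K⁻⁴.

For a small grey body in a large enclosure, net radiated power = εσA(T⁴ − T_w⁴).
Steady state: P = εσA(T⁴ − T_w⁴) with A = 4πr² = 0.003632 m².
T⁴ = P/(εσA) + T_w⁴ = 568/(0.96·5.67×10⁻⁸·0.003632) + (1320)⁴
    = 2.873×10¹² + 3.036×10¹² = 5.909×10¹² K⁴.

T ≈ 1560 K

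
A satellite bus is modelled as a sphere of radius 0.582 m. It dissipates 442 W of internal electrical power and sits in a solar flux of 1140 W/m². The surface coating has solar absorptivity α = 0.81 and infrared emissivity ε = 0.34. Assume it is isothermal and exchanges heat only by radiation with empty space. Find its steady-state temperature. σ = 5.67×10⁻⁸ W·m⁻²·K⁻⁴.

T ≈ 363 K

At steady state, absorbed solar power + internal power = radiated power.
Absorbed: α·S·A_cross = 0.81·1140·1.064 = 982.6 W (cross-section πr²).
Total input = 982.6 + 442 = 1425 W.
Radiated: εσ·A_surf·T⁴ with A_surf = 4πr² = 4.257 m².
T⁴ = 1425/(0.34·5.67×10⁻⁸·4.257) = 1.736×10¹⁰ K⁴.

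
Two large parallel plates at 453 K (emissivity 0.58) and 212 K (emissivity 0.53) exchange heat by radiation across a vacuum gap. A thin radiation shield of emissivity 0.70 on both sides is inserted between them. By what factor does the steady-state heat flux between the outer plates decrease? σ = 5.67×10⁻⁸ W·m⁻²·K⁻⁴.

factor ≈ 1.71

Without shield: q₀ = σΔ(T⁴)/(1/ε₁+1/ε₂−1) with denominator 2.611.
With shield the two gaps are in series; the resistances add: (1/ε₁+1/ε_s−1)+(1/ε_s+1/ε₂−1) = 2.153+2.315 = 4.468.
Heat-flux ratio q₀/q = 4.468/2.611.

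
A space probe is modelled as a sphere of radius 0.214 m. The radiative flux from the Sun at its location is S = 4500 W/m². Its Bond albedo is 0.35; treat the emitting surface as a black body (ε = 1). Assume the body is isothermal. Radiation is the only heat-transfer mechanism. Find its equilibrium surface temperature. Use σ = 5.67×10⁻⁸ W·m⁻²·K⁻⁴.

At equilibrium, absorbed power = emitted power.
Absorbing cross-section = πr² = 0.1439 m²; emitting surface = 4πr² = 0.5755 m² (ratio 4).
(1−a)S·A_cross = εσ·A_surf·T⁴  ⇒  T⁴ = (1−a)S/(4σ).
T⁴ = 0.650·4500/(4·5.67×10⁻⁸) = 1.290×10¹⁰ K⁴.
T = (1.290×10¹⁰)^(1/4).

T ≈ 337 K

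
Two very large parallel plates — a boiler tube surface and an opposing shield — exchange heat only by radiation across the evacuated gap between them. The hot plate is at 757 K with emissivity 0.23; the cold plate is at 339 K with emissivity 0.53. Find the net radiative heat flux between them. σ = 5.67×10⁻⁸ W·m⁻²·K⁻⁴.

q ≈ 3410 W/m²

For two infinite grey parallel plates, q = σ(T₁⁴ − T₂⁴)/(1/ε₁ + 1/ε₂ − 1).
T₁⁴ − T₂⁴ = 3.284×10¹¹ − 1.321×10¹⁰ = 3.152×10¹¹ K⁴.
1/ε₁ + 1/ε₂ − 1 = 4.348 + 1.887 − 1 = 5.235.
q = 5.67×10⁻⁸ × 3.152×10¹¹ / 5.235.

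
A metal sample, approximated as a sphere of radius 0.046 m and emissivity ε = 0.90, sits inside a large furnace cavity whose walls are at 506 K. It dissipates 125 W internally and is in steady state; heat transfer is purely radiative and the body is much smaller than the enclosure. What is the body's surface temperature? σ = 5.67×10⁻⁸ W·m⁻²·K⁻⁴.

T ≈ 630 K

For a small grey body in a large enclosure, net radiated power = εσA(T⁴ − T_w⁴).
Steady state: P = εσA(T⁴ − T_w⁴) with A = 4πr² = 0.02659 m².
T⁴ = P/(εσA) + T_w⁴ = 125/(0.90·5.67×10⁻⁸·0.02659) + (506)⁴
    = 9.212×10¹⁰ + 6.555×10¹⁰ = 1.577×10¹¹ K⁴.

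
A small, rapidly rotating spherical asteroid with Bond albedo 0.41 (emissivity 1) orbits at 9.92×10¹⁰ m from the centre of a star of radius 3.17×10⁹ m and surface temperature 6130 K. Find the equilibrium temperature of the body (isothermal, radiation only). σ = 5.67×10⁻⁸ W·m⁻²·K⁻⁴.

T ≈ 679 K

The star's surface emits σT_*⁴; at distance d the flux is S = σT_*⁴(R_*/d)².
S = 5.67×10⁻⁸·(6130)⁴·(3.17×10⁹/9.92×10¹⁰)² = 81760 W/m².
For an isothermal sphere T⁴ = (1−a)S/(4σ) = 2.127×10¹¹ K⁴.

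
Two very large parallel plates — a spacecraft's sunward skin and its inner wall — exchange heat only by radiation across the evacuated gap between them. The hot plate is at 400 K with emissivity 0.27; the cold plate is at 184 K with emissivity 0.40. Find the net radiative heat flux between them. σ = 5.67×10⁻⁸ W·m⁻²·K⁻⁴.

For two infinite grey parallel plates, q = σ(T₁⁴ − T₂⁴)/(1/ε₁ + 1/ε₂ − 1).
T₁⁴ − T₂⁴ = 2.560×10¹⁰ − 1.146×10⁹ = 2.445×10¹⁰ K⁴.
1/ε₁ + 1/ε₂ − 1 = 3.704 + 2.500 − 1 = 5.204.
q = 5.67×10⁻⁸ × 2.445×10¹⁰ / 5.204.

q ≈ 266 W/m²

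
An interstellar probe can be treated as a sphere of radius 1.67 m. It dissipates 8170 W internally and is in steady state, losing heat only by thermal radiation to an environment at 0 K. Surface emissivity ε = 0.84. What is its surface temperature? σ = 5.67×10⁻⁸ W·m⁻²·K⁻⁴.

T ≈ 265 K

Steady state: internal power = radiated power, P = εσA T⁴.
Radiating area A = 4πr² = 35.05 m².
T⁴ = P/(εσA) = 8170/(0.84·5.67×10⁻⁸·35.05) = 4.895×10⁹ K⁴.
T = (4.895×10⁹)^(1/4).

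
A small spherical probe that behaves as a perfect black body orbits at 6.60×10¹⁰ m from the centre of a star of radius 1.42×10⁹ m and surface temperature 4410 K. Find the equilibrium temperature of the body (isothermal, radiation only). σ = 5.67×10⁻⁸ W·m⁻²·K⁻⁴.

The star's surface emits σT_*⁴; at distance d the flux is S = σT_*⁴(R_*/d)².
S = 5.67×10⁻⁸·(4410)⁴·(1.42×10⁹/6.60×10¹⁰)² = 9927 W/m².
For an isothermal sphere T⁴ = (1−a)S/(4σ) = 4.377×10¹⁰ K⁴.

T ≈ 457 K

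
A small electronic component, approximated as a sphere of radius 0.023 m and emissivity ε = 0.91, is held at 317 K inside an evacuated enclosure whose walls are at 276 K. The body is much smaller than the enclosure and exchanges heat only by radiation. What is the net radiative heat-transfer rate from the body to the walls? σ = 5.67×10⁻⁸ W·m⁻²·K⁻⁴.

P_net ≈ 1.47 W

For a small grey body in a large enclosure: P_net = εσA(T_body⁴ − T_wall⁴).
A = 4πr² = 0.006648 m²; T_body⁴ − T_wall⁴ = 1.010×10¹⁰ − 5.803×10⁹ = 4.295×10⁹ K⁴.
|P_net| = 0.91·5.67×10⁻⁸·0.006648·4.295×10⁹.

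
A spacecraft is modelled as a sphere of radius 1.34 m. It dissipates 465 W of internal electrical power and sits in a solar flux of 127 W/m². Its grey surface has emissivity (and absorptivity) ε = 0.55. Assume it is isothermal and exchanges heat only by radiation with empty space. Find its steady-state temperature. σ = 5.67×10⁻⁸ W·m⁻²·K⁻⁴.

At steady state, absorbed solar power + internal power = radiated power.
Absorbed: α·S·A_cross = 0.55·127·5.641 = 394.0 W (cross-section πr²).
Total input = 394.0 + 465 = 859.0 W.
Radiated: εσ·A_surf·T⁴ with A_surf = 4πr² = 22.56 m².
T⁴ = 859.0/(0.55·5.67×10⁻⁸·22.56) = 1.221×10⁹ K⁴.

T ≈ 187 K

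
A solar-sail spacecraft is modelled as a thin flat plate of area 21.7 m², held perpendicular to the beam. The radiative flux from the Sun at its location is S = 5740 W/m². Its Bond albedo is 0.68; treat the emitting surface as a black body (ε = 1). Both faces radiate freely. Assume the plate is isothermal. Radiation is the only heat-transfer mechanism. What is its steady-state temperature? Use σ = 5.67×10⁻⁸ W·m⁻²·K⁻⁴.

T ≈ 357 K

At equilibrium, absorbed power = emitted power.
Absorbing cross-section = A = 21.70 m²; emitting surface = 2A = 43.40 m² (ratio 2).
(1−a)S·A_cross = εσ·A_surf·T⁴  ⇒  T⁴ = (1−a)S/(2σ).
T⁴ = 0.320·5740/(2·5.67×10⁻⁸) = 1.620×10¹⁰ K⁴.
T = (1.620×10¹⁰)^(1/4).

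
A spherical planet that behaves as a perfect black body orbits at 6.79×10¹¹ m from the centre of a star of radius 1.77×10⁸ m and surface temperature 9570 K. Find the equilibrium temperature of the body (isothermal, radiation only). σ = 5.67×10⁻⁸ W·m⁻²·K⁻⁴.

The star's surface emits σT_*⁴; at distance d the flux is S = σT_*⁴(R_*/d)².
S = 5.67×10⁻⁸·(9570)⁴·(1.77×10⁸/6.79×10¹¹)² = 32.32 W/m².
For an isothermal sphere T⁴ = (1−a)S/(4σ) = 1.425×10⁸ K⁴.

T ≈ 109 K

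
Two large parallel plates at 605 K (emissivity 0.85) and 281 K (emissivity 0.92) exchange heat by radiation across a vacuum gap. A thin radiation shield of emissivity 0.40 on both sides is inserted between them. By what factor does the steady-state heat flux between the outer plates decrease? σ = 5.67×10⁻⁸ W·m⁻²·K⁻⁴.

factor ≈ 4.17

Without shield: q₀ = σΔ(T⁴)/(1/ε₁+1/ε₂−1) with denominator 1.263.
With shield the two gaps are in series; the resistances add: (1/ε₁+1/ε_s−1)+(1/ε_s+1/ε₂−1) = 2.676+2.587 = 5.263.
Heat-flux ratio q₀/q = 5.263/1.263.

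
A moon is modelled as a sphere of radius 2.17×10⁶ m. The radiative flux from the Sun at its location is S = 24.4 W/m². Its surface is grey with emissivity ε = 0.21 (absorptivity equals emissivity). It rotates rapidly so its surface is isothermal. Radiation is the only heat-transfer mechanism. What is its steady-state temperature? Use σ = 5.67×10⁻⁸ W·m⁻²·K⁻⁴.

T ≈ 102 K

At equilibrium, absorbed power = emitted power.
Absorbing cross-section = πr² = 1.479×10¹³ m²; emitting surface = 4πr² = 5.917×10¹³ m² (ratio 4).
εS·A_cross = εσ·A_surf·T⁴  ⇒  T⁴ = S/(4σ)   (ε cancels).
T⁴ = 24.4/(4·5.67×10⁻⁸) = 1.076×10⁸ K⁴.
T = (1.076×10⁸)^(1/4).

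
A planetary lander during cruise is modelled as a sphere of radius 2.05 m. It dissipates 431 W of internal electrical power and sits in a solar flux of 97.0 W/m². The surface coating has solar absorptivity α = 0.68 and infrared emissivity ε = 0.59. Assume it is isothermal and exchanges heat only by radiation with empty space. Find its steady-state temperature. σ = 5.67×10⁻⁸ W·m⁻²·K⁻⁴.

T ≈ 165 K

At steady state, absorbed solar power + internal power = radiated power.
Absorbed: α·S·A_cross = 0.68·97.0·13.20 = 870.8 W (cross-section πr²).
Total input = 870.8 + 431 = 1302 W.
Radiated: εσ·A_surf·T⁴ with A_surf = 4πr² = 52.81 m².
T⁴ = 1302/(0.59·5.67×10⁻⁸·52.81) = 7.369×10⁸ K⁴.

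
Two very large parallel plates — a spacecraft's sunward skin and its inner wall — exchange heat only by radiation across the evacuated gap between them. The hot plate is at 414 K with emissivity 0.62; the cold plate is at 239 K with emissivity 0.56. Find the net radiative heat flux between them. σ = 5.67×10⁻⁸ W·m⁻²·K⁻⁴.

q ≈ 617 W/m²

For two infinite grey parallel plates, q = σ(T₁⁴ − T₂⁴)/(1/ε₁ + 1/ε₂ − 1).
T₁⁴ − T₂⁴ = 2.938×10¹⁰ − 3.263×10⁹ = 2.611×10¹⁰ K⁴.
1/ε₁ + 1/ε₂ − 1 = 1.613 + 1.786 − 1 = 2.399.
q = 5.67×10⁻⁸ × 2.611×10¹⁰ / 2.399.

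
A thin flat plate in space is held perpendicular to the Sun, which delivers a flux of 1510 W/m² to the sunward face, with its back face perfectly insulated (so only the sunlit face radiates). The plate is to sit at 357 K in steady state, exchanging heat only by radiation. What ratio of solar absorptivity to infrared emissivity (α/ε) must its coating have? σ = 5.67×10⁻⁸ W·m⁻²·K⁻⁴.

Balance: αS·A = εσ·1A·T⁴ ⇒ α/ε = σT⁴/S.
α/ε = 5.67×10⁻⁸·(357)⁴/1510 = 5.67×10⁻⁸·1.624×10¹⁰/1510.

α/ε ≈ 0.610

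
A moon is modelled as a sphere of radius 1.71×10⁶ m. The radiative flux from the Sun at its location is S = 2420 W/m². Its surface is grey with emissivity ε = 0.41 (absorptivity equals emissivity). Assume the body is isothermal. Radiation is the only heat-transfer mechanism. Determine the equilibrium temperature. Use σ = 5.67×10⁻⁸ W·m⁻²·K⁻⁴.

T ≈ 321 K

At equilibrium, absorbed power = emitted power.
Absorbing cross-section = πr² = 9.186×10¹² m²; emitting surface = 4πr² = 3.675×10¹³ m² (ratio 4).
εS·A_cross = εσ·A_surf·T⁴  ⇒  T⁴ = S/(4σ)   (ε cancels).
T⁴ = 2420/(4·5.67×10⁻⁸) = 1.067×10¹⁰ K⁴.
T = (1.067×10¹⁰)^(1/4).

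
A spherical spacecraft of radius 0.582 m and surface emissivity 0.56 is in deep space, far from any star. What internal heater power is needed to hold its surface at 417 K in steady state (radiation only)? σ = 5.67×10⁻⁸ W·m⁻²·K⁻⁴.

P = εσ·4πr²·T⁴.
4πr² = 4.257 m²; T⁴ = 3.024×10¹⁰ K⁴.
P = 0.56·5.67×10⁻⁸·4.257·3.024×10¹⁰.

P ≈ 4090 W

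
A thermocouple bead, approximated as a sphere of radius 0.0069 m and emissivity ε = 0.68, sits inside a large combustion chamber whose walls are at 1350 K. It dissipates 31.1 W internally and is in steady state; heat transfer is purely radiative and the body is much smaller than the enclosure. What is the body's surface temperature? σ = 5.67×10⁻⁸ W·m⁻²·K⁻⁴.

T ≈ 1470 K

For a small grey body in a large enclosure, net radiated power = εσA(T⁴ − T_w⁴).
Steady state: P = εσA(T⁴ − T_w⁴) with A = 4πr² = 5.983×10⁻⁴ m².
T⁴ = P/(εσA) + T_w⁴ = 31.1/(0.68·5.67×10⁻⁸·5.983×10⁻⁴) + (1350)⁴
    = 1.348×10¹² + 3.322×10¹² = 4.670×10¹² K⁴.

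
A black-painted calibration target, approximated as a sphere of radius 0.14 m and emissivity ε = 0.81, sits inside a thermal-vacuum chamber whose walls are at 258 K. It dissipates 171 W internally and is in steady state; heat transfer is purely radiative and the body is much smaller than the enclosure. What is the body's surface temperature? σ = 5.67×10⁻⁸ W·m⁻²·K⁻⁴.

For a small grey body in a large enclosure, net radiated power = εσA(T⁴ − T_w⁴).
Steady state: P = εσA(T⁴ − T_w⁴) with A = 4πr² = 0.2463 m².
T⁴ = P/(εσA) + T_w⁴ = 171/(0.81·5.67×10⁻⁸·0.2463) + (258)⁴
    = 1.512×10¹⁰ + 4.431×10⁹ = 1.955×10¹⁰ K⁴.

T ≈ 374 K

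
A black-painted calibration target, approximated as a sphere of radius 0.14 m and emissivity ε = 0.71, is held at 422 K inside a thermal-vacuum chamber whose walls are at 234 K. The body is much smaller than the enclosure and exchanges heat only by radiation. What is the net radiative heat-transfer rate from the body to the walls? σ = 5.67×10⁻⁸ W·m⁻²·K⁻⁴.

P_net ≈ 285 W

For a small grey body in a large enclosure: P_net = εσA(T_body⁴ − T_wall⁴).
A = 4πr² = 0.2463 m²; T_body⁴ − T_wall⁴ = 3.171×10¹⁰ − 2.998×10⁹ = 2.872×10¹⁰ K⁴.
|P_net| = 0.71·5.67×10⁻⁸·0.2463·2.872×10¹⁰.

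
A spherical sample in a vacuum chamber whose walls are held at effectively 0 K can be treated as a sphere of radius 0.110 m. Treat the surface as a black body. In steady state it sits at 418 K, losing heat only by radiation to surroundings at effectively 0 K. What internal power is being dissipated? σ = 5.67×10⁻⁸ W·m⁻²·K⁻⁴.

P ≈ 263 W

Steady state: P = εσA T⁴.
A = 4πr² = 0.1521 m²; T⁴ = (418)⁴ = 3.053×10¹⁰ K⁴.
P = 1.0 × 5.67×10⁻⁸ × 0.1521 × 3.053×10¹⁰.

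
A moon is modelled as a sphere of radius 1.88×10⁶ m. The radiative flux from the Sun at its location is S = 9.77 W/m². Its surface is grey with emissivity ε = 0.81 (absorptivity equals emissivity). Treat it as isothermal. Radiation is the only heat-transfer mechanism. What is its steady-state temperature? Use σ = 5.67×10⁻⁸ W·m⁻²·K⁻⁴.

T ≈ 81.0 K

At equilibrium, absorbed power = emitted power.
Absorbing cross-section = πr² = 1.110×10¹³ m²; emitting surface = 4πr² = 4.441×10¹³ m² (ratio 4).
εS·A_cross = εσ·A_surf·T⁴  ⇒  T⁴ = S/(4σ)   (ε cancels).
T⁴ = 9.77/(4·5.67×10⁻⁸) = 4.308×10⁷ K⁴.
T = (4.308×10⁷)^(1/4).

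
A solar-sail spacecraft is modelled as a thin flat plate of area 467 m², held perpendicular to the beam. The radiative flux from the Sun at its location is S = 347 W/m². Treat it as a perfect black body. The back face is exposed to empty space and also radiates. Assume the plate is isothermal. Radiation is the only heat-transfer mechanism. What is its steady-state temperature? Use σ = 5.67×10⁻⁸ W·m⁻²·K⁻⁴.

T ≈ 235 K

At equilibrium, absorbed power = emitted power.
Absorbing cross-section = A = 467.0 m²; emitting surface = 2A = 934.0 m² (ratio 2).
S·A_cross = εσ·A_surf·T⁴  ⇒  T⁴ = S/(2σ).
T⁴ = 1.00·347/(2·5.67×10⁻⁸) = 3.060×10⁹ K⁴.
T = (3.060×10⁹)^(1/4).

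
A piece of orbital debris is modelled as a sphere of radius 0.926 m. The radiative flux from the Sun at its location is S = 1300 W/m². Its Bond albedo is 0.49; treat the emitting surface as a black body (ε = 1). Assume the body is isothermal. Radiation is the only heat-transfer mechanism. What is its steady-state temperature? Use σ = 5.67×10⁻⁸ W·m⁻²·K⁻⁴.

At equilibrium, absorbed power = emitted power.
Absorbing cross-section = πr² = 2.694 m²; emitting surface = 4πr² = 10.78 m² (ratio 4).
(1−a)S·A_cross = εσ·A_surf·T⁴  ⇒  T⁴ = (1−a)S/(4σ).
T⁴ = 0.510·1300/(4·5.67×10⁻⁸) = 2.923×10⁹ K⁴.
T = (2.923×10⁹)^(1/4).

T ≈ 233 K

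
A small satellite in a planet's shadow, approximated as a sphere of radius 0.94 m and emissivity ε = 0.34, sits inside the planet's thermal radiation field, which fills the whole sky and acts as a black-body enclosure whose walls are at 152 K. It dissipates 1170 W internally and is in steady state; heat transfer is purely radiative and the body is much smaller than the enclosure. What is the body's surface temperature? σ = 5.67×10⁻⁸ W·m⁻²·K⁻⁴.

For a small grey body in a large enclosure, net radiated power = εσA(T⁴ − T_w⁴).
Steady state: P = εσA(T⁴ − T_w⁴) with A = 4πr² = 11.10 m².
T⁴ = P/(εσA) + T_w⁴ = 1170/(0.34·5.67×10⁻⁸·11.10) + (152)⁴
    = 5.466×10⁹ + 5.338×10⁸ = 6.000×10⁹ K⁴.

T ≈ 278 K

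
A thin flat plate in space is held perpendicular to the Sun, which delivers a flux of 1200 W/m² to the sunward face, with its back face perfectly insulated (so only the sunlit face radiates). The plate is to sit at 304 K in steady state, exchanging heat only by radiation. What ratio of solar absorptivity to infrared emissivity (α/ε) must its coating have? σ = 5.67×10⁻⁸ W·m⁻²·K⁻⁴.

Balance: αS·A = εσ·1A·T⁴ ⇒ α/ε = σT⁴/S.
α/ε = 5.67×10⁻⁸·(304)⁴/1200 = 5.67×10⁻⁸·8.541×10⁹/1200.

α/ε ≈ 0.404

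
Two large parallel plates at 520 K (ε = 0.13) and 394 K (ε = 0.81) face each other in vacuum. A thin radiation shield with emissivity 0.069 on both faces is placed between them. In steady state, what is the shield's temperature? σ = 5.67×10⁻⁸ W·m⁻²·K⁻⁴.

T_s ≈ 459 K

In steady state the net flux on the hot side equals that on the cold side.
σ(T₁⁴−T_s⁴)/D₁ = σ(T_s⁴−T₂⁴)/D₂, with D₁ = 1/ε₁+1/ε_s−1 = 21.19, D₂ = 1/ε_s+1/ε₂−1 = 14.73.
Solve for T_s⁴: T_s⁴ = (D₂·T₁⁴ + D₁·T₂⁴)/(D₁+D₂) = 4.420×10¹⁰ K⁴.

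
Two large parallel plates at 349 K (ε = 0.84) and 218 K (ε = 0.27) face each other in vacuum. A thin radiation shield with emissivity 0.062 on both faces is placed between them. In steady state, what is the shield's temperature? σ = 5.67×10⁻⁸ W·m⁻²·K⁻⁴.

T_s ≈ 308 K

In steady state the net flux on the hot side equals that on the cold side.
σ(T₁⁴−T_s⁴)/D₁ = σ(T_s⁴−T₂⁴)/D₂, with D₁ = 1/ε₁+1/ε_s−1 = 16.32, D₂ = 1/ε_s+1/ε₂−1 = 18.83.
Solve for T_s⁴: T_s⁴ = (D₂·T₁⁴ + D₁·T₂⁴)/(D₁+D₂) = 8.997×10⁹ K⁴.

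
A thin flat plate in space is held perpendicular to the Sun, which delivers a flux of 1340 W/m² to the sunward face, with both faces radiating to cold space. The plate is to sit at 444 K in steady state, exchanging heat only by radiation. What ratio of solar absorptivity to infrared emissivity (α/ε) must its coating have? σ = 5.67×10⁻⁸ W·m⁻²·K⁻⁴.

Balance: αS·A = εσ·2A·T⁴ ⇒ α/ε = 2σT⁴/S.
α/ε = 2·5.67×10⁻⁸·(444)⁴/1340 = 2·5.67×10⁻⁸·3.886×10¹⁰/1340.

α/ε ≈ 3.29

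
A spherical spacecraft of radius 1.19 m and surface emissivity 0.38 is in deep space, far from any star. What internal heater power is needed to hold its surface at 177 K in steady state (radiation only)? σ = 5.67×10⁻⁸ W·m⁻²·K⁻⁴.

P = εσ·4πr²·T⁴.
4πr² = 17.80 m²; T⁴ = 9.815×10⁸ K⁴.
P = 0.38·5.67×10⁻⁸·17.80·9.815×10⁸.

P ≈ 376 W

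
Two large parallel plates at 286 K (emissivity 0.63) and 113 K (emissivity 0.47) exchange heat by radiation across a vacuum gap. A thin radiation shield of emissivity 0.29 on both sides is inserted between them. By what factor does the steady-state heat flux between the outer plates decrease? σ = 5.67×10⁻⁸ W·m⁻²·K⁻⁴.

factor ≈ 3.17

Without shield: q₀ = σΔ(T⁴)/(1/ε₁+1/ε₂−1) with denominator 2.715.
With shield the two gaps are in series; the resistances add: (1/ε₁+1/ε_s−1)+(1/ε_s+1/ε₂−1) = 4.036+4.576 = 8.612.
Heat-flux ratio q₀/q = 8.612/2.715.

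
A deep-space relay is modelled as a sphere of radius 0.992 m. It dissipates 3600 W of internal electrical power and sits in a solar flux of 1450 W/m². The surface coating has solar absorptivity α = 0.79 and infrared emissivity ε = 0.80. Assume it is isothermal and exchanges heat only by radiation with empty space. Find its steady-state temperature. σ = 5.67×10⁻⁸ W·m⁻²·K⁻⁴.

T ≈ 336 K

At steady state, absorbed solar power + internal power = radiated power.
Absorbed: α·S·A_cross = 0.79·1450·3.092 = 3541 W (cross-section πr²).
Total input = 3541 + 3600 = 7141 W.
Radiated: εσ·A_surf·T⁴ with A_surf = 4πr² = 12.37 m².
T⁴ = 7141/(0.80·5.67×10⁻⁸·12.37) = 1.273×10¹⁰ K⁴.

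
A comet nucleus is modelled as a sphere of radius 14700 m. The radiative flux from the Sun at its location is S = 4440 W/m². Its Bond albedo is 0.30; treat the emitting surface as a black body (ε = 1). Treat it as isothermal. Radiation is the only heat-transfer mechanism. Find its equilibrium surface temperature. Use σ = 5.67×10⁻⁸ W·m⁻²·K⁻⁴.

At equilibrium, absorbed power = emitted power.
Absorbing cross-section = πr² = 6.789×10⁸ m²; emitting surface = 4πr² = 2.715×10⁹ m² (ratio 4).
(1−a)S·A_cross = εσ·A_surf·T⁴  ⇒  T⁴ = (1−a)S/(4σ).
T⁴ = 0.700·4440/(4·5.67×10⁻⁸) = 1.370×10¹⁰ K⁴.
T = (1.370×10¹⁰)^(1/4).

T ≈ 342 K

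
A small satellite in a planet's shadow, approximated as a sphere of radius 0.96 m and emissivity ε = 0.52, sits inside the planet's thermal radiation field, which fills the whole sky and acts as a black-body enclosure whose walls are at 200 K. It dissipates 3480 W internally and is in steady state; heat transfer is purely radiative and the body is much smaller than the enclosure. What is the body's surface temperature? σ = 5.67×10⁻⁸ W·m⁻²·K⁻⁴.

For a small grey body in a large enclosure, net radiated power = εσA(T⁴ − T_w⁴).
Steady state: P = εσA(T⁴ − T_w⁴) with A = 4πr² = 11.58 m².
T⁴ = P/(εσA) + T_w⁴ = 3480/(0.52·5.67×10⁻⁸·11.58) + (200)⁴
    = 1.019×10¹⁰ + 1.600×10⁹ = 1.179×10¹⁰ K⁴.

T ≈ 330 K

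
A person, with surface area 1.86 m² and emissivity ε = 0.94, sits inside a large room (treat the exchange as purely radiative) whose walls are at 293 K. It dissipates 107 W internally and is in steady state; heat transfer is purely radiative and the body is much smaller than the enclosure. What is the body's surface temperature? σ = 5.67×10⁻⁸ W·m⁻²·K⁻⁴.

For a small grey body in a large enclosure, net radiated power = εσA(T⁴ − T_w⁴).
Steady state: P = εσA(T⁴ − T_w⁴) with A = 1.86 m².
T⁴ = P/(εσA) + T_w⁴ = 107/(0.94·5.67×10⁻⁸·1.860) + (293)⁴
    = 1.079×10⁹ + 7.370×10⁹ = 8.449×10⁹ K⁴.

T ≈ 303 K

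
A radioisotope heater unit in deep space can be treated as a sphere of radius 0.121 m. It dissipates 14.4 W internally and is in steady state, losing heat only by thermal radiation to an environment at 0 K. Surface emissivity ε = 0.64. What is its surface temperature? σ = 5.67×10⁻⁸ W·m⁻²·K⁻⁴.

T ≈ 216 K

Steady state: internal power = radiated power, P = εσA T⁴.
Radiating area A = 4πr² = 0.1840 m².
T⁴ = P/(εσA) = 14.4/(0.64·5.67×10⁻⁸·0.1840) = 2.157×10⁹ K⁴.
T = (2.157×10⁹)^(1/4).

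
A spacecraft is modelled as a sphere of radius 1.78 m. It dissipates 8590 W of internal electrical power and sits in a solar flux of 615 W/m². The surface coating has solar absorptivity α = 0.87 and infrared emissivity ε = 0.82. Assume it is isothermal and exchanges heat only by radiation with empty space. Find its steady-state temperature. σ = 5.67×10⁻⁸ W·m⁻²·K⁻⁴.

At steady state, absorbed solar power + internal power = radiated power.
Absorbed: α·S·A_cross = 0.87·615·9.954 = 5326 W (cross-section πr²).
Total input = 5326 + 8590 = 13920 W.
Radiated: εσ·A_surf·T⁴ with A_surf = 4πr² = 39.82 m².
T⁴ = 13920/(0.82·5.67×10⁻⁸·39.82) = 7.517×10⁹ K⁴.

T ≈ 294 K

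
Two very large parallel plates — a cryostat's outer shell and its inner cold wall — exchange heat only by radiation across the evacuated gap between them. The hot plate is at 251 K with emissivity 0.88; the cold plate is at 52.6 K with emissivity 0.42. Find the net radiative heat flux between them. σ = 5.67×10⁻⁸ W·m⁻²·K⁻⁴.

q ≈ 89.2 W/m²

For two infinite grey parallel plates, q = σ(T₁⁴ − T₂⁴)/(1/ε₁ + 1/ε₂ − 1).
T₁⁴ − T₂⁴ = 3.969×10⁹ − 7.655×10⁶ = 3.961×10⁹ K⁴.
1/ε₁ + 1/ε₂ − 1 = 1.136 + 2.381 − 1 = 2.517.
q = 5.67×10⁻⁸ × 3.961×10⁹ / 2.517.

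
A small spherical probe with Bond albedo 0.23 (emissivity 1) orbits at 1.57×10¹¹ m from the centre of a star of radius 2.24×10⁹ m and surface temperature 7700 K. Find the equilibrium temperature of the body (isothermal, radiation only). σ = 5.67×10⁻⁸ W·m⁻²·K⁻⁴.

T ≈ 609 K

The star's surface emits σT_*⁴; at distance d the flux is S = σT_*⁴(R_*/d)².
S = 5.67×10⁻⁸·(7700)⁴·(2.24×10⁹/1.57×10¹¹)² = 40570 W/m².
For an isothermal sphere T⁴ = (1−a)S/(4σ) = 1.377×10¹¹ K⁴.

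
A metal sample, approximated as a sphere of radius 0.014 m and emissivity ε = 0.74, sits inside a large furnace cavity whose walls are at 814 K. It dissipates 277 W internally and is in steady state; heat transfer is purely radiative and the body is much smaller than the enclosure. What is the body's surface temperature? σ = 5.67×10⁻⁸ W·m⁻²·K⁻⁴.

T ≈ 1330 K

For a small grey body in a large enclosure, net radiated power = εσA(T⁴ − T_w⁴).
Steady state: P = εσA(T⁴ − T_w⁴) with A = 4πr² = 0.002463 m².
T⁴ = P/(εσA) + T_w⁴ = 277/(0.74·5.67×10⁻⁸·0.002463) + (814)⁴
    = 2.680×10¹² + 4.390×10¹¹ = 3.119×10¹² K⁴.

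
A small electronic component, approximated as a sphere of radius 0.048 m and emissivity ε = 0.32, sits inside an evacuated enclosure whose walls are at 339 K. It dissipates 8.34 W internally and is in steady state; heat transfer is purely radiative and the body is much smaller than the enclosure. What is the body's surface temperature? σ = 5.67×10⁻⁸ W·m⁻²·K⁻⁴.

For a small grey body in a large enclosure, net radiated power = εσA(T⁴ − T_w⁴).
Steady state: P = εσA(T⁴ − T_w⁴) with A = 4πr² = 0.02895 m².
T⁴ = P/(εσA) + T_w⁴ = 8.34/(0.32·5.67×10⁻⁸·0.02895) + (339)⁴
    = 1.588×10¹⁰ + 1.321×10¹⁰ = 2.908×10¹⁰ K⁴.

T ≈ 413 K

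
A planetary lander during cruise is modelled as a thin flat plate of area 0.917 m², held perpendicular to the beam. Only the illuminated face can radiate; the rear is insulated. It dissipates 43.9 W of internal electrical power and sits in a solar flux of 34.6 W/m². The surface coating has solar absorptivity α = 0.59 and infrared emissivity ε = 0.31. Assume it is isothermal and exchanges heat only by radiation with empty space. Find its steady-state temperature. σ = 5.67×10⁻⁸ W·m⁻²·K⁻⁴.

At steady state, absorbed solar power + internal power = radiated power.
Absorbed: α·S·A_cross = 0.59·34.6·0.9170 = 18.72 W (cross-section A).
Total input = 18.72 + 43.9 = 62.62 W.
Radiated: εσ·A_surf·T⁴ with A_surf = A = 0.9170 m².
T⁴ = 62.62/(0.31·5.67×10⁻⁸·0.9170) = 3.885×10⁹ K⁴.

T ≈ 250 K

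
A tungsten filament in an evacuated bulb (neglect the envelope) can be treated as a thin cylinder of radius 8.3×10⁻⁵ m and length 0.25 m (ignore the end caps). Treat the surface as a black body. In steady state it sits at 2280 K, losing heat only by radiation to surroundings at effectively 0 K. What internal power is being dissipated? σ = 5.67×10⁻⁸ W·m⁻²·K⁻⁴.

Steady state: P = εσA T⁴.
A = 2πrL = 1.304×10⁻⁴ m²; T⁴ = (2280)⁴ = 2.702×10¹³ K⁴.
P = 1.0 × 5.67×10⁻⁸ × 1.304×10⁻⁴ × 2.702×10¹³.

P ≈ 200 W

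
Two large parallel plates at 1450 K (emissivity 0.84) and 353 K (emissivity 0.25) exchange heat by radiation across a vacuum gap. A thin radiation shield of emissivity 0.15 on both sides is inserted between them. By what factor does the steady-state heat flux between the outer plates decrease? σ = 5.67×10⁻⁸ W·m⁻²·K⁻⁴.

Without shield: q₀ = σΔ(T⁴)/(1/ε₁+1/ε₂−1) with denominator 4.190.
With shield the two gaps are in series; the resistances add: (1/ε₁+1/ε_s−1)+(1/ε_s+1/ε₂−1) = 6.857+9.667 = 16.52.
Heat-flux ratio q₀/q = 16.52/4.190.

factor ≈ 3.94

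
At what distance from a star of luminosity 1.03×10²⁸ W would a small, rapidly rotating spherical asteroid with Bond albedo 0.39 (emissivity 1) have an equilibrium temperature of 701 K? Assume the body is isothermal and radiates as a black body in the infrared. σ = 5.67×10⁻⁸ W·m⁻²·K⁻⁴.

For an isothermal black-emitting sphere, (1−a)S·πr² = σ·4πr²·T⁴ ⇒ S = 4σT⁴/(1−a).
S = 4·5.67×10⁻⁸·(701)⁴/0.610 = 89780 W/m².
Flux falls as S = L/(4πd²), so d = √(L/(4πS)) = √(1.03×10²⁸/(4π·89780)).

d ≈ 9.55×10¹⁰ m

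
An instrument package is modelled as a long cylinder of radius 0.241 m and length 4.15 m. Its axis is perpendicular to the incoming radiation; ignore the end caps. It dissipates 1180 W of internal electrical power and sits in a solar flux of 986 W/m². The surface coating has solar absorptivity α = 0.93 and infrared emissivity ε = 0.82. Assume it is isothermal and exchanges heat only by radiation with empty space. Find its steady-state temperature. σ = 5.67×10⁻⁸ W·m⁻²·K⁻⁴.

T ≈ 319 K

At steady state, absorbed solar power + internal power = radiated power.
Absorbed: α·S·A_cross = 0.93·986·2.000 = 1834 W (cross-section 2rL).
Total input = 1834 + 1180 = 3014 W.
Radiated: εσ·A_surf·T⁴ with A_surf = 2πrL = 6.284 m².
T⁴ = 3014/(0.82·5.67×10⁻⁸·6.284) = 1.032×10¹⁰ K⁴.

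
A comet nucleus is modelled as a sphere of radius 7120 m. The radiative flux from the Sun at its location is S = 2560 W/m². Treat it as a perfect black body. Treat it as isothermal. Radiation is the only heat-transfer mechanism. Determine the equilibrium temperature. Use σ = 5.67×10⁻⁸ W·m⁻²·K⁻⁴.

T ≈ 326 K

At equilibrium, absorbed power = emitted power.
Absorbing cross-section = πr² = 1.593×10⁸ m²; emitting surface = 4πr² = 6.370×10⁸ m² (ratio 4).
S·A_cross = εσ·A_surf·T⁴  ⇒  T⁴ = S/(4σ).
T⁴ = 1.00·2560/(4·5.67×10⁻⁸) = 1.129×10¹⁰ K⁴.
T = (1.129×10¹⁰)^(1/4).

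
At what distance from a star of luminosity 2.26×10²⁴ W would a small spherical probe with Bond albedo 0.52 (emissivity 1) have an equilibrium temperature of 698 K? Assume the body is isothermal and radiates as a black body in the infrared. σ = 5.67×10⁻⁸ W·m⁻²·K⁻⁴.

For an isothermal black-emitting sphere, (1−a)S·πr² = σ·4πr²·T⁴ ⇒ S = 4σT⁴/(1−a).
S = 4·5.67×10⁻⁸·(698)⁴/0.480 = 1.122×10⁵ W/m².
Flux falls as S = L/(4πd²), so d = √(L/(4πS)) = √(2.26×10²⁴/(4π·1.122×10⁵)).

d ≈ 1.27×10⁹ m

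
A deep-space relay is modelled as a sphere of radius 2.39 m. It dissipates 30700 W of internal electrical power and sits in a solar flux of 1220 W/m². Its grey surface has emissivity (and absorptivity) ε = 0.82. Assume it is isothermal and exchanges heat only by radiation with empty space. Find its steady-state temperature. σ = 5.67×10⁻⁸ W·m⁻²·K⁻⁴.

At steady state, absorbed solar power + internal power = radiated power.
Absorbed: α·S·A_cross = 0.82·1220·17.95 = 17950 W (cross-section πr²).
Total input = 17950 + 30700 = 48650 W.
Radiated: εσ·A_surf·T⁴ with A_surf = 4πr² = 71.78 m².
T⁴ = 48650/(0.82·5.67×10⁻⁸·71.78) = 1.458×10¹⁰ K⁴.

T ≈ 347 K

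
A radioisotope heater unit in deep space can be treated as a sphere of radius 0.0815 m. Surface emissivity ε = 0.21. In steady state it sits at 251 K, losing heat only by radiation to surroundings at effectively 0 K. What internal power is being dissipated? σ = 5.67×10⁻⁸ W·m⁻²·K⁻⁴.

Steady state: P = εσA T⁴.
A = 4πr² = 0.08347 m²; T⁴ = (251)⁴ = 3.969×10⁹ K⁴.
P = 0.21 × 5.67×10⁻⁸ × 0.08347 × 3.969×10⁹.

P ≈ 3.94 W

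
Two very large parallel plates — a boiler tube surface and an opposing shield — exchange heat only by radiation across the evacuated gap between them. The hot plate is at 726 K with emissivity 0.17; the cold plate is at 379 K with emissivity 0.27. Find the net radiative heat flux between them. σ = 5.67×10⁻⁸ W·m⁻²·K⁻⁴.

For two infinite grey parallel plates, q = σ(T₁⁴ − T₂⁴)/(1/ε₁ + 1/ε₂ − 1).
T₁⁴ − T₂⁴ = 2.778×10¹¹ − 2.063×10¹⁰ = 2.572×10¹¹ K⁴.
1/ε₁ + 1/ε₂ − 1 = 5.882 + 3.704 − 1 = 8.586.
q = 5.67×10⁻⁸ × 2.572×10¹¹ / 8.586.

q ≈ 1700 W/m²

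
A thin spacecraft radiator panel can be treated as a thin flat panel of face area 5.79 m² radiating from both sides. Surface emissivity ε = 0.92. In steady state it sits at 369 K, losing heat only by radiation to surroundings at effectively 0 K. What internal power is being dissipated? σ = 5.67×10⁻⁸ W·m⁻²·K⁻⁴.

Steady state: P = εσA T⁴.
A = 2·5.79 = 11.58 m²; T⁴ = (369)⁴ = 1.854×10¹⁰ K⁴.
P = 0.92 × 5.67×10⁻⁸ × 11.58 × 1.854×10¹⁰.

P ≈ 11200 W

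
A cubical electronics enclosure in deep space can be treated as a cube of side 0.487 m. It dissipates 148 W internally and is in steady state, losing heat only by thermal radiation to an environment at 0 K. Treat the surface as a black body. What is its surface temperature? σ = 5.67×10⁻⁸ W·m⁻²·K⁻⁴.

T ≈ 207 K

Steady state: internal power = radiated power, P = εσA T⁴.
Radiating area A = 6L² = 1.423 m².
T⁴ = P/(εσA) = 148/(1.0·5.67×10⁻⁸·1.423) = 1.834×10⁹ K⁴.
T = (1.834×10⁹)^(1/4).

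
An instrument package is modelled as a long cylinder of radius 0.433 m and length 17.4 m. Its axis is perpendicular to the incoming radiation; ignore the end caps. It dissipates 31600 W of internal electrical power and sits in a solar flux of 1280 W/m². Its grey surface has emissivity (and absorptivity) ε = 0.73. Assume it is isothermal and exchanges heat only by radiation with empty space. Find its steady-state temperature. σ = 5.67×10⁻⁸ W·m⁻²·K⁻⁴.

T ≈ 391 K

At steady state, absorbed solar power + internal power = radiated power.
Absorbed: α·S·A_cross = 0.73·1280·15.07 = 14080 W (cross-section 2rL).
Total input = 14080 + 31600 = 45680 W.
Radiated: εσ·A_surf·T⁴ with A_surf = 2πrL = 47.34 m².
T⁴ = 45680/(0.73·5.67×10⁻⁸·47.34) = 2.331×10¹⁰ K⁴.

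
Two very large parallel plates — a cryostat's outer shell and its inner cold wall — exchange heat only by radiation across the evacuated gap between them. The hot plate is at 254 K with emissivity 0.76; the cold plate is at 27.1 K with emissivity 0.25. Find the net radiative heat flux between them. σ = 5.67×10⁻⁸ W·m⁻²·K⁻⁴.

q ≈ 54.7 W/m²

For two infinite grey parallel plates, q = σ(T₁⁴ − T₂⁴)/(1/ε₁ + 1/ε₂ − 1).
T₁⁴ − T₂⁴ = 4.162×10⁹ − 5.394×10⁵ = 4.162×10⁹ K⁴.
1/ε₁ + 1/ε₂ − 1 = 1.316 + 4.000 − 1 = 4.316.
q = 5.67×10⁻⁸ × 4.162×10⁹ / 4.316.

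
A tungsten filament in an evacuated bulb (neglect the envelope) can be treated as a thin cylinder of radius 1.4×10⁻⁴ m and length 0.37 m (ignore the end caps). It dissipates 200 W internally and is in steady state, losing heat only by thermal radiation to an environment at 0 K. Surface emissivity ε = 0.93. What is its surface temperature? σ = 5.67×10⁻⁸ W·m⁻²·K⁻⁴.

T ≈ 1850 K

Steady state: internal power = radiated power, P = εσA T⁴.
Radiating area A = 2πrL = 3.255×10⁻⁴ m².
T⁴ = P/(εσA) = 200/(0.93·5.67×10⁻⁸·3.255×10⁻⁴) = 1.165×10¹³ K⁴.
T = (1.165×10¹³)^(1/4).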